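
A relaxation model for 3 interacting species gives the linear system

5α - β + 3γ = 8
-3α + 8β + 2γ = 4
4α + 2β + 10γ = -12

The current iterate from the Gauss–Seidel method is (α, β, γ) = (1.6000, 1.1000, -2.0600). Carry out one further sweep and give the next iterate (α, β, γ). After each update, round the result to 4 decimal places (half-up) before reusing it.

(3.0560, 2.1610, -2.8546)

One sweep:
  α = (8 - (-1)·1.1000 - (3)·-2.0600) / (5) = 3.0560
  β = (4 - (-3)·3.0560 - (2)·-2.0600) / (8) = 2.1610
  γ = (-12 - (4)·3.0560 - (2)·2.1610) / (10) = -2.8546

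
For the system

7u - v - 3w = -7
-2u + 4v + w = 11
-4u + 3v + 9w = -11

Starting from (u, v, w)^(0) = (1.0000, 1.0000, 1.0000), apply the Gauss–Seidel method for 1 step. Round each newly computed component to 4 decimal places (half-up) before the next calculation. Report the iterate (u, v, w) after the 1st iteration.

(-0.4286, 2.2857, -2.1746)

Iteration 1:
  u = (-7 - (-1)·1.0000 - (-3)·1.0000) / (7) = -0.4286
  v = (11 - (-2)·-0.4286 - (1)·1.0000) / (4) = 2.2857
  w = (-11 - (-4)·-0.4286 - (3)·2.2857) / (9) = -2.1746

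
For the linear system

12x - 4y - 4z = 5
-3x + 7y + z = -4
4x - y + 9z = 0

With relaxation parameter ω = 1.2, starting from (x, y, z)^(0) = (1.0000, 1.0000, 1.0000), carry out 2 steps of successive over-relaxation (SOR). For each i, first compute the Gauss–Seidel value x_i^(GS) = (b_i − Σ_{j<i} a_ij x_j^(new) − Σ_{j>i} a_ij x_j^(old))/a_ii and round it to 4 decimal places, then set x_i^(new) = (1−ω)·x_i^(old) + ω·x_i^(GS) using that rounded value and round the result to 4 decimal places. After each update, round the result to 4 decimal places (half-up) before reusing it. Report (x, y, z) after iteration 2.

Iteration 1:
  x: GS value = (5 - (-4)·1.0000 - (-4)·1.0000) / (12) = 1.0833;  x ← (1−ω)·1.0000 + ω·1.0833 = 1.1000
  y: GS value = (-4 - (-3)·1.1000 - (1)·1.0000) / (7) = -0.2429;  y ← (1−ω)·1.0000 + ω·-0.2429 = -0.4915
  z: GS value = (0 - (4)·1.1000 - (-1)·-0.4915) / (9) = -0.5435;  z ← (1−ω)·1.0000 + ω·-0.5435 = -0.8522
Iteration 2:
  x: GS value = (5 - (-4)·-0.4915 - (-4)·-0.8522) / (12) = -0.0312;  x ← (1−ω)·1.1000 + ω·-0.0312 = -0.2574
  y: GS value = (-4 - (-3)·-0.2574 - (1)·-0.8522) / (7) = -0.5600;  y ← (1−ω)·-0.4915 + ω·-0.5600 = -0.5737
  z: GS value = (0 - (4)·-0.2574 - (-1)·-0.5737) / (9) = 0.0507;  z ← (1−ω)·-0.8522 + ω·0.0507 = 0.2313

(-0.2574, -0.5737, 0.2313)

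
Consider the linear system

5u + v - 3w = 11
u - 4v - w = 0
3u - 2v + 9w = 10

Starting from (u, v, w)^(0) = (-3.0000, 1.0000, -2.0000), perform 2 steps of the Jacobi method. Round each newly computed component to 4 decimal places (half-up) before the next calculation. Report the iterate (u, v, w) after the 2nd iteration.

(3.6500, -0.3833, 0.7889)

Iteration 1:
  u = (11 - (1)·1.0000 - (-3)·-2.0000) / (5) = 0.8000
  v = (0 - (1)·-3.0000 - (-1)·-2.0000) / (-4) = -0.2500
  w = (10 - (3)·-3.0000 - (-2)·1.0000) / (9) = 2.3333
Iteration 2:
  u = (11 - (1)·-0.2500 - (-3)·2.3333) / (5) = 3.6500
  v = (0 - (1)·0.8000 - (-1)·2.3333) / (-4) = -0.3833
  w = (10 - (3)·0.8000 - (-2)·-0.2500) / (9) = 0.7889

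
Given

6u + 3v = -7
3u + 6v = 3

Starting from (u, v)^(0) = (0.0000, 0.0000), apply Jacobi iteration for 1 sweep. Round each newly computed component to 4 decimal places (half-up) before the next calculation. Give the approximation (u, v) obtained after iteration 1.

Iteration 1:
  u = (-7 - (3)·0.0000) / (6) = -1.1667
  v = (3 - (3)·0.0000) / (6) = 0.5000

(-1.1667, 0.5000)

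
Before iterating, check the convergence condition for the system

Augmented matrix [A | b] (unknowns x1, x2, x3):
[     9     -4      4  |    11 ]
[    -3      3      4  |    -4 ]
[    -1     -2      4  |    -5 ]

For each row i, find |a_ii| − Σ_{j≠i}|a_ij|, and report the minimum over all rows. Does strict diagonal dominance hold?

row 1: |9| − (4+4) = 1
row 2: |3| − (3+4) = -4
row 3: |4| − (1+2) = 1
minimum over rows = -4 → not strictly diagonally dominant

-4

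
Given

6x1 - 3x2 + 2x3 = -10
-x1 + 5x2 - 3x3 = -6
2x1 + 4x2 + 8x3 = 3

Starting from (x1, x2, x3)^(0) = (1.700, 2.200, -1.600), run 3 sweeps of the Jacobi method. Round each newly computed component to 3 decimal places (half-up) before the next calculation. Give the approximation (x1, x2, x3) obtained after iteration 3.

Iteration 1:
  x1 = (-10 - (-3)·2.200 - (2)·-1.600) / (6) = -0.033
  x2 = (-6 - (-1)·1.700 - (-3)·-1.600) / (5) = -1.820
  x3 = (3 - (2)·1.700 - (4)·2.200) / (8) = -1.150
Iteration 2:
  x1 = (-10 - (-3)·-1.820 - (2)·-1.150) / (6) = -2.193
  x2 = (-6 - (-1)·-0.033 - (-3)·-1.150) / (5) = -1.897
  x3 = (3 - (2)·-0.033 - (4)·-1.820) / (8) = 1.293
Iteration 3:
  x1 = (-10 - (-3)·-1.897 - (2)·1.293) / (6) = -3.046
  x2 = (-6 - (-1)·-2.193 - (-3)·1.293) / (5) = -0.863
  x3 = (3 - (2)·-2.193 - (4)·-1.897) / (8) = 1.872

(-3.046, -0.863, 1.872)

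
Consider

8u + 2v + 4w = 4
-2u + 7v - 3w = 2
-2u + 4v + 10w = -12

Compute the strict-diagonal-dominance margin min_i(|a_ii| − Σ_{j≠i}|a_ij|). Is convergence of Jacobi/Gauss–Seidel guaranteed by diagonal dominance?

2

row 1: |8| − (2+4) = 2
row 2: |7| − (2+3) = 2
row 3: |10| − (2+4) = 4
minimum over rows = 2 → strictly diagonally dominant (convergence guaranteed)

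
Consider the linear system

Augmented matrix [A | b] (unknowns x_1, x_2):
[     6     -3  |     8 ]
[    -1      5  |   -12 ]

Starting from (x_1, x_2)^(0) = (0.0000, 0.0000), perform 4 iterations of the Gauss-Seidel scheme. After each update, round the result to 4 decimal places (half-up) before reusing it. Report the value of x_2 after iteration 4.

-2.3701

Iteration 1:
  x_1 = (8 - (-3)·0.0000) / (6) = 1.3333
  x_2 = (-12 - (-1)·1.3333) / (5) = -2.1333
Iteration 2:
  x_1 = (8 - (-3)·-2.1333) / (6) = 0.2667
  x_2 = (-12 - (-1)·0.2667) / (5) = -2.3467
Iteration 3:
  x_1 = (8 - (-3)·-2.3467) / (6) = 0.1600
  x_2 = (-12 - (-1)·0.1600) / (5) = -2.3680
Iteration 4:
  x_1 = (8 - (-3)·-2.3680) / (6) = 0.1493
  x_2 = (-12 - (-1)·0.1493) / (5) = -2.3701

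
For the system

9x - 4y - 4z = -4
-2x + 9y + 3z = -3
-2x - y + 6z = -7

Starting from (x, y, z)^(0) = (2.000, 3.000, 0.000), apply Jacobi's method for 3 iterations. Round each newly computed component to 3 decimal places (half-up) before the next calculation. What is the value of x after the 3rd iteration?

-0.884

Iteration 1:
  x = (-4 - (-4)·3.000 - (-4)·0.000) / (9) = 0.889
  y = (-3 - (-2)·2.000 - (3)·0.000) / (9) = 0.111
  z = (-7 - (-2)·2.000 - (-1)·3.000) / (6) = 0.000
Iteration 2:
  x = (-4 - (-4)·0.111 - (-4)·0.000) / (9) = -0.395
  y = (-3 - (-2)·0.889 - (3)·0.000) / (9) = -0.136
  z = (-7 - (-2)·0.889 - (-1)·0.111) / (6) = -0.852
Iteration 3:
  x = (-4 - (-4)·-0.136 - (-4)·-0.852) / (9) = -0.884
  y = (-3 - (-2)·-0.395 - (3)·-0.852) / (9) = -0.137
  z = (-7 - (-2)·-0.395 - (-1)·-0.136) / (6) = -1.321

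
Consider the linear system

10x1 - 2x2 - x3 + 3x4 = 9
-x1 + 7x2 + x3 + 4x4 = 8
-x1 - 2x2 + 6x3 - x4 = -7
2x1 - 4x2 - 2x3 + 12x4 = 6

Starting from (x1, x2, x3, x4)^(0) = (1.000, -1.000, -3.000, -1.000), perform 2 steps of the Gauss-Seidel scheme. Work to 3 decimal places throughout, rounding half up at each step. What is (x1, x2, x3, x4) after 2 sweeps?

(0.986, 0.749, -0.577, 0.489)

Iteration 1:
  x1 = (9 - (-2)·-1.000 - (-1)·-3.000 - (3)·-1.000) / (10) = 0.700
  x2 = (8 - (-1)·0.700 - (1)·-3.000 - (4)·-1.000) / (7) = 2.243
  x3 = (-7 - (-1)·0.700 - (-2)·2.243 - (-1)·-1.000) / (6) = -0.469
  x4 = (6 - (2)·0.700 - (-4)·2.243 - (-2)·-0.469) / (12) = 1.053
Iteration 2:
  x1 = (9 - (-2)·2.243 - (-1)·-0.469 - (3)·1.053) / (10) = 0.986
  x2 = (8 - (-1)·0.986 - (1)·-0.469 - (4)·1.053) / (7) = 0.749
  x3 = (-7 - (-1)·0.986 - (-2)·0.749 - (-1)·1.053) / (6) = -0.577
  x4 = (6 - (2)·0.986 - (-4)·0.749 - (-2)·-0.577) / (12) = 0.489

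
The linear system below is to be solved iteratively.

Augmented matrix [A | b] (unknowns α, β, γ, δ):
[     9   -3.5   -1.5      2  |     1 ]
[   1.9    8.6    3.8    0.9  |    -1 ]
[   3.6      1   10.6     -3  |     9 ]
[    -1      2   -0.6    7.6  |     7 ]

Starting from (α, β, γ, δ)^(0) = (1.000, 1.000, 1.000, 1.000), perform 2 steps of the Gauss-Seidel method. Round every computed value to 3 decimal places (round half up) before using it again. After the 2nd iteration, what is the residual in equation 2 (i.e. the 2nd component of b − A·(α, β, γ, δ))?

-1.096

Iteration 1:
  α = (1 - (-3.5)·1.000 - (-1.5)·1.000 - (2)·1.000) / (9) = 0.444
  β = (-1 - (1.9)·0.444 - (3.8)·1.000 - (0.9)·1.000) / (8.6) = -0.761
  γ = (9 - (3.6)·0.444 - (1)·-0.761 - (-3)·1.000) / (10.6) = 1.053
  δ = (7 - (-1)·0.444 - (2)·-0.761 - (-0.6)·1.053) / (7.6) = 1.263
Iteration 2:
  α = (1 - (-3.5)·-0.761 - (-1.5)·1.053 - (2)·1.263) / (9) = -0.290
  β = (-1 - (1.9)·-0.290 - (3.8)·1.053 - (0.9)·1.263) / (8.6) = -0.650
  γ = (9 - (3.6)·-0.290 - (1)·-0.650 - (-3)·1.263) / (10.6) = 1.366
  δ = (7 - (-1)·-0.290 - (2)·-0.650 - (-0.6)·1.366) / (7.6) = 1.162
Residual b − A·x = (1.060, -1.096, -0.300, -0.002)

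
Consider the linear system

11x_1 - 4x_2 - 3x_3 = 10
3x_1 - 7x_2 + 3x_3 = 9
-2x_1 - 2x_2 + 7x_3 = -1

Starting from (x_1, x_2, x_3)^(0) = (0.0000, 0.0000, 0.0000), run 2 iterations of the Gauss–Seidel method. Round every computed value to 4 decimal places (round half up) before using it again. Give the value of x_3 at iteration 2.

Iteration 1:
  x_1 = (10 - (-4)·0.0000 - (-3)·0.0000) / (11) = 0.9091
  x_2 = (9 - (3)·0.9091 - (3)·0.0000) / (-7) = -0.8961
  x_3 = (-1 - (-2)·0.9091 - (-2)·-0.8961) / (7) = -0.1391
Iteration 2:
  x_1 = (10 - (-4)·-0.8961 - (-3)·-0.1391) / (11) = 0.5453
  x_2 = (9 - (3)·0.5453 - (3)·-0.1391) / (-7) = -1.1116
  x_3 = (-1 - (-2)·0.5453 - (-2)·-1.1116) / (7) = -0.3047

-0.3047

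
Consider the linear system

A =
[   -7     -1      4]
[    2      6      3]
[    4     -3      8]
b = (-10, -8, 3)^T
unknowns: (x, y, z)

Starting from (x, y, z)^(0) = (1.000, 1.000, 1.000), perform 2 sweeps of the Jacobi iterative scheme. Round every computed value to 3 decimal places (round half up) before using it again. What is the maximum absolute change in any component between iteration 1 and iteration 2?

1.616

Iteration 1:
  x = (-10 - (-1)·1.000 - (4)·1.000) / (-7) = 1.857
  y = (-8 - (2)·1.000 - (3)·1.000) / (6) = -2.167
  z = (3 - (4)·1.000 - (-3)·1.000) / (8) = 0.250
Iteration 2:
  x = (-10 - (-1)·-2.167 - (4)·0.250) / (-7) = 1.881
  y = (-8 - (2)·1.857 - (3)·0.250) / (6) = -2.077
  z = (3 - (4)·1.857 - (-3)·-2.167) / (8) = -1.366
Change: (0.024, 0.090, -1.616) → max |·| = 1.616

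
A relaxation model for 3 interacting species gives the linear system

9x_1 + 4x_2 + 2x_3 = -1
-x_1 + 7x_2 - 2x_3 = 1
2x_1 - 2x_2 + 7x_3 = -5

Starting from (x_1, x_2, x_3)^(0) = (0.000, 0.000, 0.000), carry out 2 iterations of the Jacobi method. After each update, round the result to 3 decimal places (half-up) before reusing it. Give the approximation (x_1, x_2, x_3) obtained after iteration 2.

Iteration 1:
  x_1 = (-1 - (4)·0.000 - (2)·0.000) / (9) = -0.111
  x_2 = (1 - (-1)·0.000 - (-2)·0.000) / (7) = 0.143
  x_3 = (-5 - (2)·0.000 - (-2)·0.000) / (7) = -0.714
Iteration 2:
  x_1 = (-1 - (4)·0.143 - (2)·-0.714) / (9) = -0.016
  x_2 = (1 - (-1)·-0.111 - (-2)·-0.714) / (7) = -0.077
  x_3 = (-5 - (2)·-0.111 - (-2)·0.143) / (7) = -0.642

(-0.016, -0.077, -0.642)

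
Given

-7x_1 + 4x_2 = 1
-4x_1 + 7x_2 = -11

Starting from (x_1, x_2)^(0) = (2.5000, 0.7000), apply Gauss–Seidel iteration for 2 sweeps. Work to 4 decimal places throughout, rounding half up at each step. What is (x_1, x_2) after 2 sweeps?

Iteration 1:
  x_1 = (1 - (4)·0.7000) / (-7) = 0.2571
  x_2 = (-11 - (-4)·0.2571) / (7) = -1.4245
Iteration 2:
  x_1 = (1 - (4)·-1.4245) / (-7) = -0.9569
  x_2 = (-11 - (-4)·-0.9569) / (7) = -2.1182

(-0.9569, -2.1182)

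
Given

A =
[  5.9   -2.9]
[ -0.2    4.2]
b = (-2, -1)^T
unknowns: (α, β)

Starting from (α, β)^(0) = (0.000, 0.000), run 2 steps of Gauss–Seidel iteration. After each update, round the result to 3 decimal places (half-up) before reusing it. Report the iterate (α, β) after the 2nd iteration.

Iteration 1:
  α = (-2 - (-2.9)·0.000) / (5.9) = -0.339
  β = (-1 - (-0.2)·-0.339) / (4.2) = -0.254
Iteration 2:
  α = (-2 - (-2.9)·-0.254) / (5.9) = -0.464
  β = (-1 - (-0.2)·-0.464) / (4.2) = -0.260

(-0.464, -0.260)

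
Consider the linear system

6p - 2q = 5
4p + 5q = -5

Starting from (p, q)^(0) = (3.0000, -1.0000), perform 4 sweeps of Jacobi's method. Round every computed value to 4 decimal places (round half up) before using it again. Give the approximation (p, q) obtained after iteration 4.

(0.5800, -1.2934)

Iteration 1:
  p = (5 - (-2)·-1.0000) / (6) = 0.5000
  q = (-5 - (4)·3.0000) / (5) = -3.4000
Iteration 2:
  p = (5 - (-2)·-3.4000) / (6) = -0.3000
  q = (-5 - (4)·0.5000) / (5) = -1.4000
Iteration 3:
  p = (5 - (-2)·-1.4000) / (6) = 0.3667
  q = (-5 - (4)·-0.3000) / (5) = -0.7600
Iteration 4:
  p = (5 - (-2)·-0.7600) / (6) = 0.5800
  q = (-5 - (4)·0.3667) / (5) = -1.2934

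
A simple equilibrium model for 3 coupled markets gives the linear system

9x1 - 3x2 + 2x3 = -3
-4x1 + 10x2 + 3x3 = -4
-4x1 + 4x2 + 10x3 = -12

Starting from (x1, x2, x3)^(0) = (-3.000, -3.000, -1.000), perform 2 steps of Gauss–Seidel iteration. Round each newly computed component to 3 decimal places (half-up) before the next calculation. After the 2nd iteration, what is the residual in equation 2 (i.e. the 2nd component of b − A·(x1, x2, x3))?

Iteration 1:
  x1 = (-3 - (-3)·-3.000 - (2)·-1.000) / (9) = -1.111
  x2 = (-4 - (-4)·-1.111 - (3)·-1.000) / (10) = -0.544
  x3 = (-12 - (-4)·-1.111 - (4)·-0.544) / (10) = -1.427
Iteration 2:
  x1 = (-3 - (-3)·-0.544 - (2)·-1.427) / (9) = -0.198
  x2 = (-4 - (-4)·-0.198 - (3)·-1.427) / (10) = -0.051
  x3 = (-12 - (-4)·-0.198 - (4)·-0.051) / (10) = -1.259
Residual b − A·x = (1.147, -0.505, 0.002)

-0.505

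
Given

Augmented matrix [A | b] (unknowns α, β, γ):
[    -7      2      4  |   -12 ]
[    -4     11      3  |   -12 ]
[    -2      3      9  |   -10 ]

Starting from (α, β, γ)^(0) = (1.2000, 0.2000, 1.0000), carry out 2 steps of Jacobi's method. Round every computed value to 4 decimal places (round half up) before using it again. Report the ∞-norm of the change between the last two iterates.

Iteration 1:
  α = (-12 - (2)·0.2000 - (4)·1.0000) / (-7) = 2.3429
  β = (-12 - (-4)·1.2000 - (3)·1.0000) / (11) = -0.9273
  γ = (-10 - (-2)·1.2000 - (3)·0.2000) / (9) = -0.9111
Iteration 2:
  α = (-12 - (2)·-0.9273 - (4)·-0.9111) / (-7) = 0.9287
  β = (-12 - (-4)·2.3429 - (3)·-0.9111) / (11) = 0.0095
  γ = (-10 - (-2)·2.3429 - (3)·-0.9273) / (9) = -0.2814
Change: (-1.4142, 0.9368, 0.6297) → max |·| = 1.4142

1.4142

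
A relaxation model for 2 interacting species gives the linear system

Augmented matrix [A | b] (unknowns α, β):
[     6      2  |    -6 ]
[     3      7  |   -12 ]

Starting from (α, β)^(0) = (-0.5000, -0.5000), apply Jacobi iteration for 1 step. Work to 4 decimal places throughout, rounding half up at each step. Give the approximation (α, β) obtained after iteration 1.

Iteration 1:
  α = (-6 - (2)·-0.5000) / (6) = -0.8333
  β = (-12 - (3)·-0.5000) / (7) = -1.5000

(-0.8333, -1.5000)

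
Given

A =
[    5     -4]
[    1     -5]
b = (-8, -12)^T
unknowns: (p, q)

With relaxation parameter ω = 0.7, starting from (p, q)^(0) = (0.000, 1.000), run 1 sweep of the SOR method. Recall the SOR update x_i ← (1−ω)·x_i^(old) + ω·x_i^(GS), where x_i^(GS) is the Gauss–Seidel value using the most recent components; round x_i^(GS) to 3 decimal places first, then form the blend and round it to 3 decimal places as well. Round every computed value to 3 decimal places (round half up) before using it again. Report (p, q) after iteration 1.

(-0.560, 1.902)

Iteration 1:
  p: GS value = (-8 - (-4)·1.000) / (5) = -0.800;  p ← (1−ω)·0.000 + ω·-0.800 = -0.560
  q: GS value = (-12 - (1)·-0.560) / (-5) = 2.288;  q ← (1−ω)·1.000 + ω·2.288 = 1.902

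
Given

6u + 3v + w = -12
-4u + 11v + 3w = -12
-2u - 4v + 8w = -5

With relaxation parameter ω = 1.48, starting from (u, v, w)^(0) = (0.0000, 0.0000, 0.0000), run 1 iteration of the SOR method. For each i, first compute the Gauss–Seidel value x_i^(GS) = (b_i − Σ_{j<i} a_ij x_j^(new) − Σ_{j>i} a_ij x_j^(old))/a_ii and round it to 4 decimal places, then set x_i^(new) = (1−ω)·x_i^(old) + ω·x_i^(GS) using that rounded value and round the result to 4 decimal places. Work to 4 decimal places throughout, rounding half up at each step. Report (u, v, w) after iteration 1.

(-2.9600, -3.2076, -4.3938)

Iteration 1:
  u: GS value = (-12 - (3)·0.0000 - (1)·0.0000) / (6) = -2.0000;  u ← (1−ω)·0.0000 + ω·-2.0000 = -2.9600
  v: GS value = (-12 - (-4)·-2.9600 - (3)·0.0000) / (11) = -2.1673;  v ← (1−ω)·0.0000 + ω·-2.1673 = -3.2076
  w: GS value = (-5 - (-2)·-2.9600 - (-4)·-3.2076) / (8) = -2.9688;  w ← (1−ω)·0.0000 + ω·-2.9688 = -4.3938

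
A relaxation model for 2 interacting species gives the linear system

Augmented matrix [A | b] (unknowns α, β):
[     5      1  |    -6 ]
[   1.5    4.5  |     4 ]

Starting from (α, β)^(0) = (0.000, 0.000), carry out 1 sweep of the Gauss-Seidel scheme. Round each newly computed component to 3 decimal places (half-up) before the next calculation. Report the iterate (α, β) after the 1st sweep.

(-1.200, 1.289)

Iteration 1:
  α = (-6 - (1)·0.000) / (5) = -1.200
  β = (4 - (1.5)·-1.200) / (4.5) = 1.289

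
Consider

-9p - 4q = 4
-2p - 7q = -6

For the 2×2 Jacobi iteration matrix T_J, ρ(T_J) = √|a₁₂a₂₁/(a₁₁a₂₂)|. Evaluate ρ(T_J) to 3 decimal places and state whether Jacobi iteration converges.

a₁₂a₂₁/(a₁₁a₂₂) = (-4)·(-2) / ((-9)·(-7)) = 0.126984
ρ = √|0.126984| = √0.126984 = 0.356
ρ < 1, so Jacobi converges

0.356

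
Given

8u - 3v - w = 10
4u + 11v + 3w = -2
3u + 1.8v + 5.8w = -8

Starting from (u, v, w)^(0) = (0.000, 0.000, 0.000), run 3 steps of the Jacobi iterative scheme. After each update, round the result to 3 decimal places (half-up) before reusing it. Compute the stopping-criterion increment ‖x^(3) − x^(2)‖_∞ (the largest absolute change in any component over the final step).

0.248

Iteration 1:
  u = (10 - (-3)·0.000 - (-1)·0.000) / (8) = 1.250
  v = (-2 - (4)·0.000 - (3)·0.000) / (11) = -0.182
  w = (-8 - (3)·0.000 - (1.8)·0.000) / (5.8) = -1.379
Iteration 2:
  u = (10 - (-3)·-0.182 - (-1)·-1.379) / (8) = 1.009
  v = (-2 - (4)·1.250 - (3)·-1.379) / (11) = -0.260
  w = (-8 - (3)·1.250 - (1.8)·-0.182) / (5.8) = -1.969
Iteration 3:
  u = (10 - (-3)·-0.260 - (-1)·-1.969) / (8) = 0.906
  v = (-2 - (4)·1.009 - (3)·-1.969) / (11) = -0.012
  w = (-8 - (3)·1.009 - (1.8)·-0.260) / (5.8) = -1.821
Change: (-0.103, 0.248, 0.148) → max |·| = 0.248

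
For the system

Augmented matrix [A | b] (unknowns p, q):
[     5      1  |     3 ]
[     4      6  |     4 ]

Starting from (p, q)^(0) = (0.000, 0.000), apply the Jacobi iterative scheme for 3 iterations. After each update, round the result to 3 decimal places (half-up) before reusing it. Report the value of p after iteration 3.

Iteration 1:
  p = (3 - (1)·0.000) / (5) = 0.600
  q = (4 - (4)·0.000) / (6) = 0.667
Iteration 2:
  p = (3 - (1)·0.667) / (5) = 0.467
  q = (4 - (4)·0.600) / (6) = 0.267
Iteration 3:
  p = (3 - (1)·0.267) / (5) = 0.547
  q = (4 - (4)·0.467) / (6) = 0.355

0.547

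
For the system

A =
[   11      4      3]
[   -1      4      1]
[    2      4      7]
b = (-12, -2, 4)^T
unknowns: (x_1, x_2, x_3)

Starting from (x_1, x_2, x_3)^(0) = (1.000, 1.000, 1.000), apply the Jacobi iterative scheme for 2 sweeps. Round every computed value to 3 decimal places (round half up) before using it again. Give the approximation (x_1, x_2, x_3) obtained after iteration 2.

(-0.831, -0.860, 1.351)

Iteration 1:
  x_1 = (-12 - (4)·1.000 - (3)·1.000) / (11) = -1.727
  x_2 = (-2 - (-1)·1.000 - (1)·1.000) / (4) = -0.500
  x_3 = (4 - (2)·1.000 - (4)·1.000) / (7) = -0.286
Iteration 2:
  x_1 = (-12 - (4)·-0.500 - (3)·-0.286) / (11) = -0.831
  x_2 = (-2 - (-1)·-1.727 - (1)·-0.286) / (4) = -0.860
  x_3 = (4 - (2)·-1.727 - (4)·-0.500) / (7) = 1.351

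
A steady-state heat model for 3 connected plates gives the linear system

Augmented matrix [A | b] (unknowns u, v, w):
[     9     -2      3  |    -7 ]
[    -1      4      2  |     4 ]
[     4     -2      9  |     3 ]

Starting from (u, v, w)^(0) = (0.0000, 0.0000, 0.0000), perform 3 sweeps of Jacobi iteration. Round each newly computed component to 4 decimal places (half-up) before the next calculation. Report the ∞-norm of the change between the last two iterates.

Iteration 1:
  u = (-7 - (-2)·0.0000 - (3)·0.0000) / (9) = -0.7778
  v = (4 - (-1)·0.0000 - (2)·0.0000) / (4) = 1.0000
  w = (3 - (4)·0.0000 - (-2)·0.0000) / (9) = 0.3333
Iteration 2:
  u = (-7 - (-2)·1.0000 - (3)·0.3333) / (9) = -0.6667
  v = (4 - (-1)·-0.7778 - (2)·0.3333) / (4) = 0.6389
  w = (3 - (4)·-0.7778 - (-2)·1.0000) / (9) = 0.9012
Iteration 3:
  u = (-7 - (-2)·0.6389 - (3)·0.9012) / (9) = -0.9362
  v = (4 - (-1)·-0.6667 - (2)·0.9012) / (4) = 0.3827
  w = (3 - (4)·-0.6667 - (-2)·0.6389) / (9) = 0.7716
Change: (-0.2695, -0.2562, -0.1296) → max |·| = 0.2695

0.2695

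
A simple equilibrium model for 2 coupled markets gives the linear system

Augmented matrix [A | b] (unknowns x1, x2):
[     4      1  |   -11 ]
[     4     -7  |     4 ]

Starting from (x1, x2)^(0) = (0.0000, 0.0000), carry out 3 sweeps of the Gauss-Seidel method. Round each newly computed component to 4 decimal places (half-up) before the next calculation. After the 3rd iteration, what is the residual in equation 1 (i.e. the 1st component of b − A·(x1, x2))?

0.0437

Iteration 1:
  x1 = (-11 - (1)·0.0000) / (4) = -2.7500
  x2 = (4 - (4)·-2.7500) / (-7) = -2.1429
Iteration 2:
  x1 = (-11 - (1)·-2.1429) / (4) = -2.2143
  x2 = (4 - (4)·-2.2143) / (-7) = -1.8367
Iteration 3:
  x1 = (-11 - (1)·-1.8367) / (4) = -2.2908
  x2 = (4 - (4)·-2.2908) / (-7) = -1.8805
Residual b − A·x = (0.0437, -0.0003)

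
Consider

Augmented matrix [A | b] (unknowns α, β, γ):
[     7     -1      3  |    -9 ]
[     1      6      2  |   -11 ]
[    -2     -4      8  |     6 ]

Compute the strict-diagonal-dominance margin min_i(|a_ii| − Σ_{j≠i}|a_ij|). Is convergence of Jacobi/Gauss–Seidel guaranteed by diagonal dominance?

2

row 1: |7| − (1+3) = 3
row 2: |6| − (1+2) = 3
row 3: |8| − (2+4) = 2
minimum over rows = 2 → strictly diagonally dominant (convergence guaranteed)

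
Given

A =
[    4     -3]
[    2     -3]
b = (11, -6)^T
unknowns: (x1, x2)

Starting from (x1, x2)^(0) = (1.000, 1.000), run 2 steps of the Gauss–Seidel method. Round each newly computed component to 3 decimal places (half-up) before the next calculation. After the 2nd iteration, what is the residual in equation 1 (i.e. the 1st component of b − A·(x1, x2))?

5.000

Iteration 1:
  x1 = (11 - (-3)·1.000) / (4) = 3.500
  x2 = (-6 - (2)·3.500) / (-3) = 4.333
Iteration 2:
  x1 = (11 - (-3)·4.333) / (4) = 6.000
  x2 = (-6 - (2)·6.000) / (-3) = 6.000
Residual b − A·x = (5.000, 0.000)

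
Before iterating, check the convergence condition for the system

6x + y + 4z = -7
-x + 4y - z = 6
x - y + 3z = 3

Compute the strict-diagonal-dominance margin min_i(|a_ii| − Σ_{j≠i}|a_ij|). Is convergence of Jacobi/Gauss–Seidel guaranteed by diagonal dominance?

row 1: |6| − (1+4) = 1
row 2: |4| − (1+1) = 2
row 3: |3| − (1+1) = 1
minimum over rows = 1 → strictly diagonally dominant (convergence guaranteed)

1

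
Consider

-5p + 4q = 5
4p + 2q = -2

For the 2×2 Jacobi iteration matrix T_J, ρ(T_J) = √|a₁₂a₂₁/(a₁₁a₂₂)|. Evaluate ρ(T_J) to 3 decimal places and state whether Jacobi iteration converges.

1.265

a₁₂a₂₁/(a₁₁a₂₂) = (4)·(4) / ((-5)·(2)) = -1.600000
ρ = √|-1.600000| = √1.600000 = 1.265
ρ > 1, so Jacobi diverges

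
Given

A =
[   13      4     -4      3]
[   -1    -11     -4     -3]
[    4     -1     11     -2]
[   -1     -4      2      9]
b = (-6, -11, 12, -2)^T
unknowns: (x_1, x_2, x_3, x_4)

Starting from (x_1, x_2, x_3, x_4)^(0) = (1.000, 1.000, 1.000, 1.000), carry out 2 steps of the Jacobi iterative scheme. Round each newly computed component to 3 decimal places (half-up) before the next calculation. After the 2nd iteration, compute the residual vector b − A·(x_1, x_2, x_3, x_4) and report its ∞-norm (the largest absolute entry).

2.347

Iteration 1:
  x_1 = (-6 - (4)·1.000 - (-4)·1.000 - (3)·1.000) / (13) = -0.692
  x_2 = (-11 - (-1)·1.000 - (-4)·1.000 - (-3)·1.000) / (-11) = 0.273
  x_3 = (12 - (4)·1.000 - (-1)·1.000 - (-2)·1.000) / (11) = 1.000
  x_4 = (-2 - (-1)·1.000 - (-4)·1.000 - (2)·1.000) / (9) = 0.111
Iteration 2:
  x_1 = (-6 - (4)·0.273 - (-4)·1.000 - (3)·0.111) / (13) = -0.263
  x_2 = (-11 - (-1)·-0.692 - (-4)·1.000 - (-3)·0.111) / (-11) = 0.669
  x_3 = (12 - (4)·-0.692 - (-1)·0.273 - (-2)·0.111) / (11) = 1.388
  x_4 = (-2 - (-1)·-0.692 - (-4)·0.273 - (2)·1.000) / (9) = -0.400
Residual b − A·x = (1.495, 0.448, -2.347, 1.237); ∞-norm = 2.347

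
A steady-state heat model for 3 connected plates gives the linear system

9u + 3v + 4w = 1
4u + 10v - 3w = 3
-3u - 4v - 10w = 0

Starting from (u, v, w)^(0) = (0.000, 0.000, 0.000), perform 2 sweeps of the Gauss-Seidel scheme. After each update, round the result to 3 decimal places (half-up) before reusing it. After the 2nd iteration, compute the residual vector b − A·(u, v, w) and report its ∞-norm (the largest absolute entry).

0.058

Iteration 1:
  u = (1 - (3)·0.000 - (4)·0.000) / (9) = 0.111
  v = (3 - (4)·0.111 - (-3)·0.000) / (10) = 0.256
  w = (0 - (-3)·0.111 - (-4)·0.256) / (-10) = -0.136
Iteration 2:
  u = (1 - (3)·0.256 - (4)·-0.136) / (9) = 0.086
  v = (3 - (4)·0.086 - (-3)·-0.136) / (10) = 0.225
  w = (0 - (-3)·0.086 - (-4)·0.225) / (-10) = -0.116
Residual b − A·x = (0.015, 0.058, -0.002); ∞-norm = 0.058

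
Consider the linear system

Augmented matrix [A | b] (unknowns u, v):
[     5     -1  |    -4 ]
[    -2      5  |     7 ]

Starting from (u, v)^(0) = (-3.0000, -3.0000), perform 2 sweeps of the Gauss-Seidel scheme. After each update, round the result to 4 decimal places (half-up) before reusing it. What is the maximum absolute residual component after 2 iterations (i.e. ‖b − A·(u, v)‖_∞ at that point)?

Iteration 1:
  u = (-4 - (-1)·-3.0000) / (5) = -1.4000
  v = (7 - (-2)·-1.4000) / (5) = 0.8400
Iteration 2:
  u = (-4 - (-1)·0.8400) / (5) = -0.6320
  v = (7 - (-2)·-0.6320) / (5) = 1.1472
Residual b − A·x = (0.3072, 0.0000); ∞-norm = 0.3072

0.3072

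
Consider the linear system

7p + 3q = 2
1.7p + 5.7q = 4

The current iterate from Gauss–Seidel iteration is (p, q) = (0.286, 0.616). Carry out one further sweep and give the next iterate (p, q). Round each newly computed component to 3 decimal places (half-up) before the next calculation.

One sweep:
  p = (2 - (3)·0.616) / (7) = 0.022
  q = (4 - (1.7)·0.022) / (5.7) = 0.695

(0.022, 0.695)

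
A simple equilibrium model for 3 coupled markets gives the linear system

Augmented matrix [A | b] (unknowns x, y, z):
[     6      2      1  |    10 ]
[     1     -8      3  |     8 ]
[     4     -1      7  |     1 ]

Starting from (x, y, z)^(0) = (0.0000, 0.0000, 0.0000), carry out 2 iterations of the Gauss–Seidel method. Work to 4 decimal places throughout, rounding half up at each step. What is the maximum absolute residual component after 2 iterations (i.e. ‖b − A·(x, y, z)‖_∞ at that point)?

0.8682

Iteration 1:
  x = (10 - (2)·0.0000 - (1)·0.0000) / (6) = 1.6667
  y = (8 - (1)·1.6667 - (3)·0.0000) / (-8) = -0.7917
  z = (1 - (4)·1.6667 - (-1)·-0.7917) / (7) = -0.9226
Iteration 2:
  x = (10 - (2)·-0.7917 - (1)·-0.9226) / (6) = 2.0843
  y = (8 - (1)·2.0843 - (3)·-0.9226) / (-8) = -1.0854
  z = (1 - (4)·2.0843 - (-1)·-1.0854) / (7) = -1.2032
Residual b − A·x = (0.8682, 0.8421, -0.0002); ∞-norm = 0.8682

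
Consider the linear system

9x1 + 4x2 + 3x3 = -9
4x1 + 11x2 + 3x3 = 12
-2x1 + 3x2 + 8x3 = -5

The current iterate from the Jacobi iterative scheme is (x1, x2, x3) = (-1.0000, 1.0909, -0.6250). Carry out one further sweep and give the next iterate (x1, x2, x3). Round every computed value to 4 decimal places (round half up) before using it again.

(-1.2765, 1.6250, -1.2841)

One sweep:
  x1 = (-9 - (4)·1.0909 - (3)·-0.6250) / (9) = -1.2765
  x2 = (12 - (4)·-1.0000 - (3)·-0.6250) / (11) = 1.6250
  x3 = (-5 - (-2)·-1.0000 - (3)·1.0909) / (8) = -1.2841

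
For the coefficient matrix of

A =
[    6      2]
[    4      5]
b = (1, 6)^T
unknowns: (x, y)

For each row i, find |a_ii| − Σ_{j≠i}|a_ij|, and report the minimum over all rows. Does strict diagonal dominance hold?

row 1: |6| − (2) = 4
row 2: |5| − (4) = 1
minimum over rows = 1 → strictly diagonally dominant (convergence guaranteed)

1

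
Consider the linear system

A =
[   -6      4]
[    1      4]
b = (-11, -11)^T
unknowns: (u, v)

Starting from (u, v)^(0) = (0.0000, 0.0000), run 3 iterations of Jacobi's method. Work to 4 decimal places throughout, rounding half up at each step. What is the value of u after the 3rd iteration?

Iteration 1:
  u = (-11 - (4)·0.0000) / (-6) = 1.8333
  v = (-11 - (1)·0.0000) / (4) = -2.7500
Iteration 2:
  u = (-11 - (4)·-2.7500) / (-6) = 0.0000
  v = (-11 - (1)·1.8333) / (4) = -3.2083
Iteration 3:
  u = (-11 - (4)·-3.2083) / (-6) = -0.3055
  v = (-11 - (1)·0.0000) / (4) = -2.7500

-0.3055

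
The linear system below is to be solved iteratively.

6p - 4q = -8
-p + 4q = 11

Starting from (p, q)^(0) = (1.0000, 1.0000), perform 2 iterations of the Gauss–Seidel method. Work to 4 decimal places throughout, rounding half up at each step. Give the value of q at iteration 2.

Iteration 1:
  p = (-8 - (-4)·1.0000) / (6) = -0.6667
  q = (11 - (-1)·-0.6667) / (4) = 2.5833
Iteration 2:
  p = (-8 - (-4)·2.5833) / (6) = 0.3889
  q = (11 - (-1)·0.3889) / (4) = 2.8472

2.8472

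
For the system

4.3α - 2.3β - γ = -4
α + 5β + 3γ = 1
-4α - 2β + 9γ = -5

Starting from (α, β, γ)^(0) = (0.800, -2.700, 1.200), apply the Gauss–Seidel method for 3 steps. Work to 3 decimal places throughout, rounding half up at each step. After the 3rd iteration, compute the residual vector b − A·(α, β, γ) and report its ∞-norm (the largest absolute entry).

1.061

Iteration 1:
  α = (-4 - (-2.3)·-2.700 - (-1)·1.200) / (4.3) = -2.095
  β = (1 - (1)·-2.095 - (3)·1.200) / (5) = -0.101
  γ = (-5 - (-4)·-2.095 - (-2)·-0.101) / (9) = -1.509
Iteration 2:
  α = (-4 - (-2.3)·-0.101 - (-1)·-1.509) / (4.3) = -1.335
  β = (1 - (1)·-1.335 - (3)·-1.509) / (5) = 1.372
  γ = (-5 - (-4)·-1.335 - (-2)·1.372) / (9) = -0.844
Iteration 3:
  α = (-4 - (-2.3)·1.372 - (-1)·-0.844) / (4.3) = -0.393
  β = (1 - (1)·-0.393 - (3)·-0.844) / (5) = 0.785
  γ = (-5 - (-4)·-0.393 - (-2)·0.785) / (9) = -0.556
Residual b − A·x = (-1.061, -0.864, 0.002); ∞-norm = 1.061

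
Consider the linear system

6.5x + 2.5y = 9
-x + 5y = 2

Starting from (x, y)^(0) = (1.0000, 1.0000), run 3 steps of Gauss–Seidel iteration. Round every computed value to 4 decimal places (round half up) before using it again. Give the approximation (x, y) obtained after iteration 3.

Iteration 1:
  x = (9 - (2.5)·1.0000) / (6.5) = 1.0000
  y = (2 - (-1)·1.0000) / (5) = 0.6000
Iteration 2:
  x = (9 - (2.5)·0.6000) / (6.5) = 1.1538
  y = (2 - (-1)·1.1538) / (5) = 0.6308
Iteration 3:
  x = (9 - (2.5)·0.6308) / (6.5) = 1.1420
  y = (2 - (-1)·1.1420) / (5) = 0.6284

(1.1420, 0.6284)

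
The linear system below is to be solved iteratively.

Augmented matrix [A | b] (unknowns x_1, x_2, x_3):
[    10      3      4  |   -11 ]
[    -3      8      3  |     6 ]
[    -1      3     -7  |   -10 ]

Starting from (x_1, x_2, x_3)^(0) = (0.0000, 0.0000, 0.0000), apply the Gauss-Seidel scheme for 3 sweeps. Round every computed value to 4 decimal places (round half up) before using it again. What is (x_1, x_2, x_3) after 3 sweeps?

Iteration 1:
  x_1 = (-11 - (3)·0.0000 - (4)·0.0000) / (10) = -1.1000
  x_2 = (6 - (-3)·-1.1000 - (3)·0.0000) / (8) = 0.3375
  x_3 = (-10 - (-1)·-1.1000 - (3)·0.3375) / (-7) = 1.7304
Iteration 2:
  x_1 = (-11 - (3)·0.3375 - (4)·1.7304) / (10) = -1.8934
  x_2 = (6 - (-3)·-1.8934 - (3)·1.7304) / (8) = -0.6089
  x_3 = (-10 - (-1)·-1.8934 - (3)·-0.6089) / (-7) = 1.4381
Iteration 3:
  x_1 = (-11 - (3)·-0.6089 - (4)·1.4381) / (10) = -1.4926
  x_2 = (6 - (-3)·-1.4926 - (3)·1.4381) / (8) = -0.3490
  x_3 = (-10 - (-1)·-1.4926 - (3)·-0.3490) / (-7) = 1.4922

(-1.4926, -0.3490, 1.4922)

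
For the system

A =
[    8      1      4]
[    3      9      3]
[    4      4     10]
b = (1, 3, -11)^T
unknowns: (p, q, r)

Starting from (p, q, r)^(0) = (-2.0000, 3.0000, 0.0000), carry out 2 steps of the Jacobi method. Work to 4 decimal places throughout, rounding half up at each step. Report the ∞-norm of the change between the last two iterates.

Iteration 1:
  p = (1 - (1)·3.0000 - (4)·0.0000) / (8) = -0.2500
  q = (3 - (3)·-2.0000 - (3)·0.0000) / (9) = 1.0000
  r = (-11 - (4)·-2.0000 - (4)·3.0000) / (10) = -1.5000
Iteration 2:
  p = (1 - (1)·1.0000 - (4)·-1.5000) / (8) = 0.7500
  q = (3 - (3)·-0.2500 - (3)·-1.5000) / (9) = 0.9167
  r = (-11 - (4)·-0.2500 - (4)·1.0000) / (10) = -1.4000
Change: (1.0000, -0.0833, 0.1000) → max |·| = 1.0000

1.0000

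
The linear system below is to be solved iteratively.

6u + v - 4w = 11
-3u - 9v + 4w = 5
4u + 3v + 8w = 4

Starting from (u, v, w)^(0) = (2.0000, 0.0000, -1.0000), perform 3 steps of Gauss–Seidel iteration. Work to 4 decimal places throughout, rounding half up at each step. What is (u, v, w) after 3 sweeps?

(1.8589, -1.2855, 0.0526)

Iteration 1:
  u = (11 - (1)·0.0000 - (-4)·-1.0000) / (6) = 1.1667
  v = (5 - (-3)·1.1667 - (4)·-1.0000) / (-9) = -1.3889
  w = (4 - (4)·1.1667 - (3)·-1.3889) / (8) = 0.4375
Iteration 2:
  u = (11 - (1)·-1.3889 - (-4)·0.4375) / (6) = 2.3565
  v = (5 - (-3)·2.3565 - (4)·0.4375) / (-9) = -1.1466
  w = (4 - (4)·2.3565 - (3)·-1.1466) / (8) = -0.2483
Iteration 3:
  u = (11 - (1)·-1.1466 - (-4)·-0.2483) / (6) = 1.8589
  v = (5 - (-3)·1.8589 - (4)·-0.2483) / (-9) = -1.2855
  w = (4 - (4)·1.8589 - (3)·-1.2855) / (8) = 0.0526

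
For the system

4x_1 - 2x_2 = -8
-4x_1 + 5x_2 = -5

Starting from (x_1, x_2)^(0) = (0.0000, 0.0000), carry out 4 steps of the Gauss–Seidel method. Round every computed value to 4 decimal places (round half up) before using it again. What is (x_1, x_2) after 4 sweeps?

(-4.0280, -4.2224)

Iteration 1:
  x_1 = (-8 - (-2)·0.0000) / (4) = -2.0000
  x_2 = (-5 - (-4)·-2.0000) / (5) = -2.6000
Iteration 2:
  x_1 = (-8 - (-2)·-2.6000) / (4) = -3.3000
  x_2 = (-5 - (-4)·-3.3000) / (5) = -3.6400
Iteration 3:
  x_1 = (-8 - (-2)·-3.6400) / (4) = -3.8200
  x_2 = (-5 - (-4)·-3.8200) / (5) = -4.0560
Iteration 4:
  x_1 = (-8 - (-2)·-4.0560) / (4) = -4.0280
  x_2 = (-5 - (-4)·-4.0280) / (5) = -4.2224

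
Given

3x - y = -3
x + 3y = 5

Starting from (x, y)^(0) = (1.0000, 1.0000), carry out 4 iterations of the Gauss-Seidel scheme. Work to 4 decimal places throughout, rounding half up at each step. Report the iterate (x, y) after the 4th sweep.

(-0.3996, 1.7999)

Iteration 1:
  x = (-3 - (-1)·1.0000) / (3) = -0.6667
  y = (5 - (1)·-0.6667) / (3) = 1.8889
Iteration 2:
  x = (-3 - (-1)·1.8889) / (3) = -0.3704
  y = (5 - (1)·-0.3704) / (3) = 1.7901
Iteration 3:
  x = (-3 - (-1)·1.7901) / (3) = -0.4033
  y = (5 - (1)·-0.4033) / (3) = 1.8011
Iteration 4:
  x = (-3 - (-1)·1.8011) / (3) = -0.3996
  y = (5 - (1)·-0.3996) / (3) = 1.7999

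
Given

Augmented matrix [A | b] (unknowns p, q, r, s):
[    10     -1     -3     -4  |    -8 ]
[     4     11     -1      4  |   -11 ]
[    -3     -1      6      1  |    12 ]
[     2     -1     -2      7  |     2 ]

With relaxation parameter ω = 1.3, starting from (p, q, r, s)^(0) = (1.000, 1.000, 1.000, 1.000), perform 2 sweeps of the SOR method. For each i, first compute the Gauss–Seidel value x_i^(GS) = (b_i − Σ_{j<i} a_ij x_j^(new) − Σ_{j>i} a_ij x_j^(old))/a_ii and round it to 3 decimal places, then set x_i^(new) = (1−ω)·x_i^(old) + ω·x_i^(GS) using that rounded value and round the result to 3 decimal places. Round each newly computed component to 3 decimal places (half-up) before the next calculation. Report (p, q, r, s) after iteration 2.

(-0.394, -0.583, 1.682, 0.914)

Iteration 1:
  p: GS value = (-8 - (-1)·1.000 - (-3)·1.000 - (-4)·1.000) / (10) = 0.000;  p ← (1−ω)·1.000 + ω·0.000 = -0.300
  q: GS value = (-11 - (4)·-0.300 - (-1)·1.000 - (4)·1.000) / (11) = -1.164;  q ← (1−ω)·1.000 + ω·-1.164 = -1.813
  r: GS value = (12 - (-3)·-0.300 - (-1)·-1.813 - (1)·1.000) / (6) = 1.381;  r ← (1−ω)·1.000 + ω·1.381 = 1.495
  s: GS value = (2 - (2)·-0.300 - (-1)·-1.813 - (-2)·1.495) / (7) = 0.540;  s ← (1−ω)·1.000 + ω·0.540 = 0.402
Iteration 2:
  p: GS value = (-8 - (-1)·-1.813 - (-3)·1.495 - (-4)·0.402) / (10) = -0.372;  p ← (1−ω)·-0.300 + ω·-0.372 = -0.394
  q: GS value = (-11 - (4)·-0.394 - (-1)·1.495 - (4)·0.402) / (11) = -0.867;  q ← (1−ω)·-1.813 + ω·-0.867 = -0.583
  r: GS value = (12 - (-3)·-0.394 - (-1)·-0.583 - (1)·0.402) / (6) = 1.639;  r ← (1−ω)·1.495 + ω·1.639 = 1.682
  s: GS value = (2 - (2)·-0.394 - (-1)·-0.583 - (-2)·1.682) / (7) = 0.796;  s ← (1−ω)·0.402 + ω·0.796 = 0.914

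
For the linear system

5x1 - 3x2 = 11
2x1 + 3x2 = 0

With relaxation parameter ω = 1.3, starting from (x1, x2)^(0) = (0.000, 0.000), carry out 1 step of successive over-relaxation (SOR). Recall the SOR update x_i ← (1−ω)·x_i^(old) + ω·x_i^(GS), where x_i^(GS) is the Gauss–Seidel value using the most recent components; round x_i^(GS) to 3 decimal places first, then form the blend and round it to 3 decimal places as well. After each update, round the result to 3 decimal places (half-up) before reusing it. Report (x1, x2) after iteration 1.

Iteration 1:
  x1: GS value = (11 - (-3)·0.000) / (5) = 2.200;  x1 ← (1−ω)·0.000 + ω·2.200 = 2.860
  x2: GS value = (0 - (2)·2.860) / (3) = -1.907;  x2 ← (1−ω)·0.000 + ω·-1.907 = -2.479

(2.860, -2.479)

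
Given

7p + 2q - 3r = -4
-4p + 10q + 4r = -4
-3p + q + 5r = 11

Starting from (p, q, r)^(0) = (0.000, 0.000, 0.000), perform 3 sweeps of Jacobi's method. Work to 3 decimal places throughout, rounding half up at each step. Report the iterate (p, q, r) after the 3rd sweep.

Iteration 1:
  p = (-4 - (2)·0.000 - (-3)·0.000) / (7) = -0.571
  q = (-4 - (-4)·0.000 - (4)·0.000) / (10) = -0.400
  r = (11 - (-3)·0.000 - (1)·0.000) / (5) = 2.200
Iteration 2:
  p = (-4 - (2)·-0.400 - (-3)·2.200) / (7) = 0.486
  q = (-4 - (-4)·-0.571 - (4)·2.200) / (10) = -1.508
  r = (11 - (-3)·-0.571 - (1)·-0.400) / (5) = 1.937
Iteration 3:
  p = (-4 - (2)·-1.508 - (-3)·1.937) / (7) = 0.690
  q = (-4 - (-4)·0.486 - (4)·1.937) / (10) = -0.980
  r = (11 - (-3)·0.486 - (1)·-1.508) / (5) = 2.793

(0.690, -0.980, 2.793)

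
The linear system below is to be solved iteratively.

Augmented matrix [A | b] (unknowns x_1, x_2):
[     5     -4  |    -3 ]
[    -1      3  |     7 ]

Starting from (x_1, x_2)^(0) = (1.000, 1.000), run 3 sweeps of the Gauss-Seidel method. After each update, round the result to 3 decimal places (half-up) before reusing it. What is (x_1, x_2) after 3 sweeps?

(1.618, 2.873)

Iteration 1:
  x_1 = (-3 - (-4)·1.000) / (5) = 0.200
  x_2 = (7 - (-1)·0.200) / (3) = 2.400
Iteration 2:
  x_1 = (-3 - (-4)·2.400) / (5) = 1.320
  x_2 = (7 - (-1)·1.320) / (3) = 2.773
Iteration 3:
  x_1 = (-3 - (-4)·2.773) / (5) = 1.618
  x_2 = (7 - (-1)·1.618) / (3) = 2.873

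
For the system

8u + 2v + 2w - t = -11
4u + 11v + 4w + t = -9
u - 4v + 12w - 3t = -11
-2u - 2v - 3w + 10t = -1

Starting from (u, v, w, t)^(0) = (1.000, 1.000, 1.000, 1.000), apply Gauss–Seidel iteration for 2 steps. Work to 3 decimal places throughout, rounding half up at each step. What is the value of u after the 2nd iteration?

-1.132

Iteration 1:
  u = (-11 - (2)·1.000 - (2)·1.000 - (-1)·1.000) / (8) = -1.750
  v = (-9 - (4)·-1.750 - (4)·1.000 - (1)·1.000) / (11) = -0.636
  w = (-11 - (1)·-1.750 - (-4)·-0.636 - (-3)·1.000) / (12) = -0.733
  t = (-1 - (-2)·-1.750 - (-2)·-0.636 - (-3)·-0.733) / (10) = -0.797
Iteration 2:
  u = (-11 - (2)·-0.636 - (2)·-0.733 - (-1)·-0.797) / (8) = -1.132
  v = (-9 - (4)·-1.132 - (4)·-0.733 - (1)·-0.797) / (11) = -0.068
  w = (-11 - (1)·-1.132 - (-4)·-0.068 - (-3)·-0.797) / (12) = -1.044
  t = (-1 - (-2)·-1.132 - (-2)·-0.068 - (-3)·-1.044) / (10) = -0.653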